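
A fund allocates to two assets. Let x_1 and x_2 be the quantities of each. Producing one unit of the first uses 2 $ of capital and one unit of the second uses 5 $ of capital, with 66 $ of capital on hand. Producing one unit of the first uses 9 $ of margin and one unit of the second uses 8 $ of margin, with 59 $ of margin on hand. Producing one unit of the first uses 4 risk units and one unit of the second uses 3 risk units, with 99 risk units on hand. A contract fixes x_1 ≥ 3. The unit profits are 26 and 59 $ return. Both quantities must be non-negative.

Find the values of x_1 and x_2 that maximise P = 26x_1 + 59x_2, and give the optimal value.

Extreme points and P = 26x_1 + 59x_2:
  (59/9, 0) → P = 1534/9
  (3, 0) → P = 78
  (3, 4) → P = 314

x_1 = 3, x_2 = 4, maximum P = 314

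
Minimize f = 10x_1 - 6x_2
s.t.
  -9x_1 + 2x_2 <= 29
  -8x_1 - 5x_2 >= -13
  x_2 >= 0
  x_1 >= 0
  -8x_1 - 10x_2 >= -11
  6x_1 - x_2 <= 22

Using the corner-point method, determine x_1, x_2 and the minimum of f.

Extreme points and f = 10x_1 - 6x_2:
  (0, 0) → f = 0
  (11/8, 0) → f = 55/4
  (0, 11/10) → f = -33/5

x_1 = 0, x_2 = 11/10, minimum f = -33/5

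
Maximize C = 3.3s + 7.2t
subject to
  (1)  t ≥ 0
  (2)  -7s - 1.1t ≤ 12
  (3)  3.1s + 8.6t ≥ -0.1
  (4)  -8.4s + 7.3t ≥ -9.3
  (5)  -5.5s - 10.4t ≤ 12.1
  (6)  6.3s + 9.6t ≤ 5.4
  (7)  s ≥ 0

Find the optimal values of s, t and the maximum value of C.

s = 0, t = 0.5625, maximum C = 4.05

The optimum lies where 6.3s + 9.6t = 5.4 and s = 0.
Solving simultaneously gives s = 0, t = 9/16.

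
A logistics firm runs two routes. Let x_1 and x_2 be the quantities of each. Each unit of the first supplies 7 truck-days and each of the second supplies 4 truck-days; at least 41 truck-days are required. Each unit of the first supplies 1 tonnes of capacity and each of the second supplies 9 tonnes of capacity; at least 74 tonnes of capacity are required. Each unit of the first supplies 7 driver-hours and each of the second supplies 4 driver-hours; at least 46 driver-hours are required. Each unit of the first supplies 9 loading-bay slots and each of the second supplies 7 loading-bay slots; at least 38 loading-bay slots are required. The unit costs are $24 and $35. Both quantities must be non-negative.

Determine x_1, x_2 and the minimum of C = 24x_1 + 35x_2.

Extreme points and C = 24x_1 + 35x_2:
  (0, 23/2) → C = 805/2
  (74, 0) → C = 1776
  (2, 8) → C = 328
The feasible region is unbounded (it extends along (0, 1), (1, 0)), but C strictly increases along every unbounded feasible direction, so there is no improving ray and the minimum is attained at a vertex.

At the optimal vertex, x_1 + 9x_2 = 74 and 7x_1 + 4x_2 = 46.
Solving simultaneously gives x_1 = 2, x_2 = 8.

x_1 = 2, x_2 = 8, minimum C = 328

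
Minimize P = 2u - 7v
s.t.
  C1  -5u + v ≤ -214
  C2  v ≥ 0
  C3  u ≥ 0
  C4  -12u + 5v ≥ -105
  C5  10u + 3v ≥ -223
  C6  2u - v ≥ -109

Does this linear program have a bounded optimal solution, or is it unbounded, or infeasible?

Corner points and P = 2u - 7v:
  (965/13, 2043/13) → P = -12371/13
  (323/3, 973/3) → P = -2055
  (325, 759) → P = -4663
The feasible region has finitely many vertices and no improving ray; the minimum is -4663 at (325, 759).

bounded optimum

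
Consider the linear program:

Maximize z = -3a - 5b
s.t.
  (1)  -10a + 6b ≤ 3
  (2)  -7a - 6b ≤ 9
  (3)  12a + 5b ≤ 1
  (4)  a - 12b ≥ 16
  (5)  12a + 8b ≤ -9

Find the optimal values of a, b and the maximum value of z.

Vertices and z = -3a - 5b:
  (-2/15, -121/90) → z = 641/90
  (9/8, -45/16) → z = 171/16
  (5/38, -201/152) → z = 945/152

a = 9/8, b = -45/16, maximum z = 171/16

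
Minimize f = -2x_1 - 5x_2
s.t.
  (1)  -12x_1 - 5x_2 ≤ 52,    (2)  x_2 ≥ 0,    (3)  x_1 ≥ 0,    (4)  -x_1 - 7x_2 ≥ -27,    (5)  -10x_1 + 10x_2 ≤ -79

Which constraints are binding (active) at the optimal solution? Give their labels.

(2) and (4)

Extreme points and f = -2x_1 - 5x_2:
  (27, 0) → f = -54
  (79/10, 0) → f = -79/5
  (823/80, 191/80) → f = -2601/80

The minimum is at (27, 0). Substituting into each constraint, equality holds for (2) and (4); the remaining constraints have slack.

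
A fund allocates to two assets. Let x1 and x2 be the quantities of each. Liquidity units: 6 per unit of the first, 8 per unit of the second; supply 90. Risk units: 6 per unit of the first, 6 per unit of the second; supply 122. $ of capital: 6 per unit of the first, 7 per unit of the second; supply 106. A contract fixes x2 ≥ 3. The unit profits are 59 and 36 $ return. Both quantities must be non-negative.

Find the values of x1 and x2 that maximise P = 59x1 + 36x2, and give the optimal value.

x1 = 11, x2 = 3, maximum P = 757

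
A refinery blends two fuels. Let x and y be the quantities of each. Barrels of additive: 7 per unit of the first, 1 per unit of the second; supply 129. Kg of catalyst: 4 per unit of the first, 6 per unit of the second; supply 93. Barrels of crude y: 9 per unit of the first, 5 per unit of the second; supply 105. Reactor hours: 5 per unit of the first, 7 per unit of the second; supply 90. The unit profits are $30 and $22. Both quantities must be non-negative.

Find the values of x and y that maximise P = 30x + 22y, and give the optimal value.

x = 15/2, y = 15/2, maximum P = 390

Extreme points and P = 30x + 22y:
  (0, 0) → P = 0
  (0, 90/7) → P = 1980/7
  (35/3, 0) → P = 350
  (15/2, 15/2) → P = 390

At the optimal vertex, 9x + 5y = 105 and 5x + 7y = 90.
Solving simultaneously gives x = 15/2, y = 15/2.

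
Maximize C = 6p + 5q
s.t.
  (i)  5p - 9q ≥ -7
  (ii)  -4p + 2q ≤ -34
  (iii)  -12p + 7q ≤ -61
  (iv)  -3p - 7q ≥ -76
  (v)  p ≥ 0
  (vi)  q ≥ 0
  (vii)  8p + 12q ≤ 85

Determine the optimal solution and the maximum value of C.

p = 85/8, q = 0, maximum C = 255/4

Vertices and C = 6p + 5q:
  (17/2, 0) → C = 51
  (289/32, 17/16) → C = 119/2
  (85/8, 0) → C = 255/4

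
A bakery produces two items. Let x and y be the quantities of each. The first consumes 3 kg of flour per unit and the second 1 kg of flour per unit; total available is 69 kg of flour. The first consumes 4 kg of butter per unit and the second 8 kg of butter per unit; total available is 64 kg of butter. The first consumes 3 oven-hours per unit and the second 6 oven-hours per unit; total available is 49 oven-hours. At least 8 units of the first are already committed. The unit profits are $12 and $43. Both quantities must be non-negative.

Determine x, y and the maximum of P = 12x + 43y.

Corner points and P = 12x + 43y:
  (16, 0) → P = 192
  (8, 0) → P = 96
  (8, 4) → P = 268

x = 8, y = 4, maximum P = 268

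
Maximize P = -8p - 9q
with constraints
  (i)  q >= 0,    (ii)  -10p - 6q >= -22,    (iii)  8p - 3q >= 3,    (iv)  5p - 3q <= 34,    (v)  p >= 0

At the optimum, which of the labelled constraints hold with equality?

(i) and (iii)

Corner points and P = -8p - 9q:
  (11/5, 0) → P = -88/5
  (3/8, 0) → P = -3
  (14/13, 73/39) → P = -331/13

The maximum is at (3/8, 0). Substituting into each constraint, equality holds for (i) and (iii); the remaining constraints have slack.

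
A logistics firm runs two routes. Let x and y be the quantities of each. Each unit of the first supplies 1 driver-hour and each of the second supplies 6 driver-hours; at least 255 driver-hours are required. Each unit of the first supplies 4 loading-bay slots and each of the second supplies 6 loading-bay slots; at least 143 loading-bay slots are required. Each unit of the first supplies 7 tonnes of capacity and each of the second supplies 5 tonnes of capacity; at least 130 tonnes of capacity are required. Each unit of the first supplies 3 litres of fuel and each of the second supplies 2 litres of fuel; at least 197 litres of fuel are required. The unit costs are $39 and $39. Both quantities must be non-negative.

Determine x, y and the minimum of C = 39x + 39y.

The feasible region is unbounded (it extends along (0, 1), (1, 0)), but C strictly increases along every unbounded feasible direction, so there is no improving ray and the minimum is attained at a vertex.

The binding constraints are x + 6y = 255 and 3x + 2y = 197.
Solving simultaneously gives x = 42, y = 71/2.

x = 42, y = 71/2, minimum C = 6045/2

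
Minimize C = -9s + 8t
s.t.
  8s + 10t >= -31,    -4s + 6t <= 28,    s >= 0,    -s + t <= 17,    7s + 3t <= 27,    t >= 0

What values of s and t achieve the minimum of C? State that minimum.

Vertices and C = -9s + 8t:
  (0, 14/3) → C = 112/3
  (13/9, 152/27) → C = 865/27
  (0, 0) → C = 0
  (27/7, 0) → C = -243/7

At the optimal vertex, 7s + 3t = 27 and t = 0.
Solving simultaneously gives s = 27/7, t = 0.

s = 27/7, t = 0, minimum C = -243/7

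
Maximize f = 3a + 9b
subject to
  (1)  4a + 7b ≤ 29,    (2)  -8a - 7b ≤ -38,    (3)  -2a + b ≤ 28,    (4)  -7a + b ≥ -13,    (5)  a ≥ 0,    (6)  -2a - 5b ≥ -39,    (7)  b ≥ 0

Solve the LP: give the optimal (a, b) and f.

a = 9/4, b = 20/7, maximum f = 909/28

Vertices and f = 3a + 9b:
  (9/4, 20/7) → f = 909/28
  (120/53, 151/53) → f = 1719/53
  (43/19, 54/19) → f = 615/19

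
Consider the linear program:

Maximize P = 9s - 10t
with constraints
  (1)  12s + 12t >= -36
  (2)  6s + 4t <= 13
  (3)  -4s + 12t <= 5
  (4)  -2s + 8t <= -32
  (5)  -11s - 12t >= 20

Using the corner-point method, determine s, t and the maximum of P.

Vertices and P = 9s - 10t:
  (25/2, -31/2) → P = 535/2
  (4/5, -19/5) → P = 226/5
  (59/7, -263/28) → P = 2377/14
  (2, -7/2) → P = 53

At the optimal vertex, 12s + 12t = -36 and 6s + 4t = 13.
Solving simultaneously gives s = 25/2, t = -31/2.

s = 25/2, t = -31/2, maximum P = 535/2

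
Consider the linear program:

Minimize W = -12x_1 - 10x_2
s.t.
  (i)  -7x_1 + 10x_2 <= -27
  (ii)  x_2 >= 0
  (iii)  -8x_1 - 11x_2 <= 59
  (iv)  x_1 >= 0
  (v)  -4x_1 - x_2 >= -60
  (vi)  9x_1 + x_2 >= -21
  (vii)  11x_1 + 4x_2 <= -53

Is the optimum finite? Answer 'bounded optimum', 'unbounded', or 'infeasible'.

The boundaries -7x_1 + 10x_2 = -27 and x_2 = 0 meet at (27/7, 0), but that point violates 11x_1 + 4x_2 ≤ -53. Every candidate vertex is excluded by some other constraint, so the feasible region is empty.

infeasible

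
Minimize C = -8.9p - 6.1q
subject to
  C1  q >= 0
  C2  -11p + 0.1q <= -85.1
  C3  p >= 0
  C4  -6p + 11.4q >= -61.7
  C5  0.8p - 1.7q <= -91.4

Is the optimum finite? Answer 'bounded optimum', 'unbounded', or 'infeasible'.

From the feasible point (15381/1862, 53674/931), moving in the direction (11.4, 6) keeps every constraint satisfied while C decreases without bound.

unbounded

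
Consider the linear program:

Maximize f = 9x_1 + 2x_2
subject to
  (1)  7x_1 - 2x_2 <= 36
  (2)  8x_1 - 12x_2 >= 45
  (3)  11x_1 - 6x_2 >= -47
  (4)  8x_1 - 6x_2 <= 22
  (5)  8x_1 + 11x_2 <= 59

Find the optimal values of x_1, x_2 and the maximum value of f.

Extreme points and f = 9x_1 + 2x_2:
  (-139/14, -871/84) → f = -2312/21
  (-1/8, -23/6) → f = -211/24
  (-23, -103/3) → f = -827/3

The binding constraints are 8x_1 - 12x_2 = 45 and 8x_1 - 6x_2 = 22.
Solving simultaneously gives x_1 = -1/8, x_2 = -23/6.

x_1 = -1/8, x_2 = -23/6, maximum f = -211/24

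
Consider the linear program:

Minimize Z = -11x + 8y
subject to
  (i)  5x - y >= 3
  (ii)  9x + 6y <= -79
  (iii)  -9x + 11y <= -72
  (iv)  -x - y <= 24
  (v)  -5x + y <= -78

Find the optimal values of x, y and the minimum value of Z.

The optimum lies where 9x + 6y = -79 and -x - y = 24.
Solving simultaneously gives x = 65/3, y = -137/3.

x = 65/3, y = -137/3, minimum Z = -1811/3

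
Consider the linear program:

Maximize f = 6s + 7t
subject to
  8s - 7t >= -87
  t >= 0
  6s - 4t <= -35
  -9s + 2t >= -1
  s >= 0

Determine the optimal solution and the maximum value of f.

The optimum lies where 8s - 7t = -87 and -9s + 2t = -1.
Solving simultaneously gives s = 181/47, t = 791/47.

s = 181/47, t = 791/47, maximum f = 6623/47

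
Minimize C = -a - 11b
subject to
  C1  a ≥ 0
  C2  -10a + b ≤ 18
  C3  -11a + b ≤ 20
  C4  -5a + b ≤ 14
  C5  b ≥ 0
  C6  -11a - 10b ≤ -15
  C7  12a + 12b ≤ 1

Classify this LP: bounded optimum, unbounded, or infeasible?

infeasible

The boundaries a = 0 and -5a + b = 14 meet at (0, 14), but that point violates 12a + 12b ≤ 1. Every candidate vertex is excluded by some other constraint, so the feasible region is empty.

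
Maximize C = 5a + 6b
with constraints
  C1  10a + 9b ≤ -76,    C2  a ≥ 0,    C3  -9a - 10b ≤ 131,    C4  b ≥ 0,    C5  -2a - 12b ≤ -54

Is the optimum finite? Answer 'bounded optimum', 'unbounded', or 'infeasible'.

The boundaries 10a + 9b = -76 and -2a - 12b = -54 meet at (-233/17, 346/51), but that point violates a ≥ 0. Every candidate vertex is excluded by some other constraint, so the feasible region is empty.

infeasible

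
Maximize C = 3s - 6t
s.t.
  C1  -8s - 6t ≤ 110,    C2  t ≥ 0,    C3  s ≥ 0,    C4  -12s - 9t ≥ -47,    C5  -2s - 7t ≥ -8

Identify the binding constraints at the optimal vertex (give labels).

C2 and C4

Vertices and C = 3s - 6t:
  (0, 0) → C = 0
  (47/12, 0) → C = 47/4
  (0, 8/7) → C = -48/7
  (257/66, 1/33) → C = 23/2

The maximum is at (47/12, 0). Substituting into each constraint, equality holds for C2 and C4; the remaining constraints have slack.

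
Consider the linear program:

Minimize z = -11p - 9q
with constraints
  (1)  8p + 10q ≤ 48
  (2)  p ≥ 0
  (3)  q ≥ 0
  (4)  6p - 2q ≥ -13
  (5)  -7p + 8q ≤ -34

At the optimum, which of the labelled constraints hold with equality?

Feasible corners and z = -11p - 9q:
  (6, 0) → z = -66
  (362/67, 32/67) → z = -4270/67
  (34/7, 0) → z = -374/7

The minimum is at (6, 0). Substituting into each constraint, equality holds for (1) and (3); the remaining constraints have slack.

(1) and (3)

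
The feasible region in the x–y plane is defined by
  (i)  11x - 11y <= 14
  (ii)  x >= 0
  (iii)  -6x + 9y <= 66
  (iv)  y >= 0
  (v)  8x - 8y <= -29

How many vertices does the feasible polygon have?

3

Intersecting each pair of boundary lines and keeping only the points that satisfy every inequality leaves:
  (0, 22/3)
  (0, 29/8)
  (89/8, 59/4)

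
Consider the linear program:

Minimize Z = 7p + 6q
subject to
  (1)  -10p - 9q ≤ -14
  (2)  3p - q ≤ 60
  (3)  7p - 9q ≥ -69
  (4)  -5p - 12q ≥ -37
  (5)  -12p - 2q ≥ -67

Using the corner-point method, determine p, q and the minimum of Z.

p = -11/5, q = 4, minimum Z = 43/5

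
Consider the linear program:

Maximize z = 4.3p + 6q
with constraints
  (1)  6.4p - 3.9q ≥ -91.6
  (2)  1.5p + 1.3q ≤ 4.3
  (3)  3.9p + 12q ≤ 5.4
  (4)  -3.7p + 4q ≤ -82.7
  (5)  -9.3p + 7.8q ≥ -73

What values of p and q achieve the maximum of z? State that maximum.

Corner points and z = 4.3p + 6q:
  (-68893/1117, -86820/1117) → z = -8171599/11170
  (-366/5, -18844/195) → z = -290737/325
  (-127/3, -359/6) → z = -16231/30

At the optimal vertex, -3.7p + 4q = -82.7 and -9.3p + 7.8q = -73.
Solving simultaneously gives p = -127/3, q = -359/6.

p = -127/3, q = -359/6, maximum z = -16231/30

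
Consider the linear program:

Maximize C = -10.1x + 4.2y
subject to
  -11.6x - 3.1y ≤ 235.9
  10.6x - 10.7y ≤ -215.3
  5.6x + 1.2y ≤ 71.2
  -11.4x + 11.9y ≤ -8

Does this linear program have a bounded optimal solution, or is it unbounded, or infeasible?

The boundaries -11.6x - 3.1y = 235.9 and 10.6x - 10.7y = -215.3 meet at (-159578/7849, -153/7849), but that point violates -11.4x + 11.9y ≤ -8. Every candidate vertex is excluded by some other constraint, so the feasible region is empty.

infeasible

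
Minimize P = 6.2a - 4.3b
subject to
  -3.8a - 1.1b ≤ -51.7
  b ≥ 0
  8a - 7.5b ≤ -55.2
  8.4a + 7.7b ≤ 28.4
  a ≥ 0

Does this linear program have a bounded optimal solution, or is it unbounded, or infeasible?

The boundaries -3.8a - 1.1b = -51.7 and 8a - 7.5b = -55.2 meet at (32703/3730, 31168/1865), but that point violates 8.4a + 7.7b ≤ 28.4. Every candidate vertex is excluded by some other constraint, so the feasible region is empty.

infeasible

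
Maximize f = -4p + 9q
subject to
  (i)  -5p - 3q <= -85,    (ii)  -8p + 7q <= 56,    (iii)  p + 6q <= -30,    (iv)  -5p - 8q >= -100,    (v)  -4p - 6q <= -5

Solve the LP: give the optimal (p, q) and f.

Extreme points and f = -4p + 9q:
  (200/9, -235/27) → f = -1505/9
  (55/2, -35/2) → f = -535/2
  (420/11, -125/11) → f = -255
The feasible region is unbounded (it extends along (3, -2), (8, -5)), but f strictly decreases along every unbounded feasible direction, so there is no improving ray and the maximum is attained at a vertex.

At the optimal vertex, -5p - 3q = -85 and p + 6q = -30.
Solving simultaneously gives p = 200/9, q = -235/27.

p = 200/9, q = -235/27, maximum f = -1505/9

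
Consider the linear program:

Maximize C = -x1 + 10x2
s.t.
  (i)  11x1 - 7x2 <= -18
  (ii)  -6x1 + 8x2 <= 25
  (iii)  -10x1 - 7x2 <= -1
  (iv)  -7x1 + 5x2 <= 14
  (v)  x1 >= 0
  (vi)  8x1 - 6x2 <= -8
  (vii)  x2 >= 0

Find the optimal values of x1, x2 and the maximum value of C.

x1 = 31/46, x2 = 167/46, maximum C = 1639/46

Feasible corners and C = -x1 + 10x2:
  (31/46, 167/46) → C = 1639/46
  (0, 18/7) → C = 180/7
  (1/2, 7/2) → C = 69/2
  (0, 14/5) → C = 28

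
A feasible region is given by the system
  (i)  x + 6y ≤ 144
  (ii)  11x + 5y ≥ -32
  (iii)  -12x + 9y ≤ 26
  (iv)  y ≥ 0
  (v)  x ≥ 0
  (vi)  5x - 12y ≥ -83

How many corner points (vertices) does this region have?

5

The feasible vertices (each the meet of two boundaries and inside every other half-plane) are:
  (144, 0)
  (205/7, 803/42)
  (0, 26/9)
  (145/33, 866/99)
  (0, 0)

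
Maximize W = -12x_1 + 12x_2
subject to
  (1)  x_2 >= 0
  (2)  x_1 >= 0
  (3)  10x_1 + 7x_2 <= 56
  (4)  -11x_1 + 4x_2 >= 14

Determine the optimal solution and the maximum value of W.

x_1 = 0, x_2 = 8, maximum W = 96

Extreme points and W = -12x_1 + 12x_2:
  (0, 8) → W = 96
  (0, 7/2) → W = 42
  (14/13, 84/13) → W = 840/13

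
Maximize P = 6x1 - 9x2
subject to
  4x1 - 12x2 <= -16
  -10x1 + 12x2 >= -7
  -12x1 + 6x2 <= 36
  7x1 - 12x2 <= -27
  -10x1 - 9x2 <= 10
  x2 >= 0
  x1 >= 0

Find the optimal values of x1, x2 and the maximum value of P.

x1 = 34/3, x2 = 319/36, maximum P = -47/4

Corner points and P = 6x1 - 9x2:
  (34/3, 319/36) → P = -47/4
  (0, 6) → P = -54
  (0, 9/4) → P = -81/4
The feasible region is unbounded (it extends along (1, 2), (6, 5)), but P strictly decreases along every unbounded feasible direction, so there is no improving ray and the maximum is attained at a vertex.

At the optimal vertex, -10x1 + 12x2 = -7 and 7x1 - 12x2 = -27.
Solving simultaneously gives x1 = 34/3, x2 = 319/36.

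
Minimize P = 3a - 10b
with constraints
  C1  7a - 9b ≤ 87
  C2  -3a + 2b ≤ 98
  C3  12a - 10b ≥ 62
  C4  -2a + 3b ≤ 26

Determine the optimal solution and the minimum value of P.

a = 165, b = 356/3, minimum P = -2075/3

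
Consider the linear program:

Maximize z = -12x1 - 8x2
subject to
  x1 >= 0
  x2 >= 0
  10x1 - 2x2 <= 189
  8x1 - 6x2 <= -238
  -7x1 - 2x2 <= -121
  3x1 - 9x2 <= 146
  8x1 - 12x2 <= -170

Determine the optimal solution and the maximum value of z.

The feasible region is unbounded (it extends along (0, 1), (1, 5)), but z strictly decreases along every unbounded feasible direction, so there is no improving ray and the maximum is attained at a vertex.

x1 = 125/29, x2 = 1317/29, maximum z = -12036/29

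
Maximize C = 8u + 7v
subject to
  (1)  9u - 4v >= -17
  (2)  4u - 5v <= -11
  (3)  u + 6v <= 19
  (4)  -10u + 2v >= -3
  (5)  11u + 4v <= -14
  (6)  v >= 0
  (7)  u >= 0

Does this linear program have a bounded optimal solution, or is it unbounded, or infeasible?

The boundaries 4u - 5v = -11 and -10u + 2v = -3 meet at (37/42, 61/21), but that point violates 11u + 4v ≤ -14. Every candidate vertex is excluded by some other constraint, so the feasible region is empty.

infeasible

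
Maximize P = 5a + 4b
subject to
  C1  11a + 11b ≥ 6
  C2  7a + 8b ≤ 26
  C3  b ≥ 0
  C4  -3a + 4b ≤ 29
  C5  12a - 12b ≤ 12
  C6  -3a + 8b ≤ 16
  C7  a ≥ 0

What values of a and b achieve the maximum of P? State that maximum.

a = 34/15, b = 19/15, maximum P = 82/5

Feasible corners and P = 5a + 4b:
  (6/11, 0) → P = 30/11
  (0, 6/11) → P = 24/11
  (34/15, 19/15) → P = 82/5
  (1, 19/8) → P = 29/2
  (1, 0) → P = 5
  (0, 2) → P = 8

The optimum lies where 7a + 8b = 26 and 12a - 12b = 12.
Solving simultaneously gives a = 34/15, b = 19/15.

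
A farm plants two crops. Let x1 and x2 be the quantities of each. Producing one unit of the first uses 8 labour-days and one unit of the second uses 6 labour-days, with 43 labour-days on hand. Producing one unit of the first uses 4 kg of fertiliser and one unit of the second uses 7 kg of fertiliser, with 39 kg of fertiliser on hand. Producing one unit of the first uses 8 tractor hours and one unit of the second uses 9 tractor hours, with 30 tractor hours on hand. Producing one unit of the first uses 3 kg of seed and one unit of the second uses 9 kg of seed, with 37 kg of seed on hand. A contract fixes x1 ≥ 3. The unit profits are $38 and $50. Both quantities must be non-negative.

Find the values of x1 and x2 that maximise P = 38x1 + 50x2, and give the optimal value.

x1 = 3, x2 = 2/3, maximum P = 442/3

Extreme points and P = 38x1 + 50x2:
  (15/4, 0) → P = 285/2
  (3, 0) → P = 114
  (3, 2/3) → P = 442/3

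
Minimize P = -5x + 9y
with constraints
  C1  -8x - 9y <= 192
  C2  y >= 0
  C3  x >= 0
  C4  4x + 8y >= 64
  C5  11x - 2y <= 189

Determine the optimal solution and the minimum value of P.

Feasible corners and P = -5x + 9y:
  (16, 0) → P = -80
  (189/11, 0) → P = -945/11
  (0, 8) → P = 72
The feasible region is unbounded (it extends along (0, 1), (2, 11)), but P strictly increases along every unbounded feasible direction, so there is no improving ray and the minimum is attained at a vertex.

x = 189/11, y = 0, minimum P = -945/11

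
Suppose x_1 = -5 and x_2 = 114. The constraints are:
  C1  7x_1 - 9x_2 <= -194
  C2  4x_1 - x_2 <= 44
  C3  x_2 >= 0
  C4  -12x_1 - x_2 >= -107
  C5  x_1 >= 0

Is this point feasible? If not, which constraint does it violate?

Constraint C5: x_1 = -5, which is not ≥ 0. All other constraints are satisfied.

not feasible — violates C5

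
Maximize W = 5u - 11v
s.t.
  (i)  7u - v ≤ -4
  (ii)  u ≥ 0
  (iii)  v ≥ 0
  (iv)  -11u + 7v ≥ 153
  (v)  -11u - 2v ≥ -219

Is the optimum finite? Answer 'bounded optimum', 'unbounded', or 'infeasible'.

Feasible corners and W = 5u - 11v:
  (125/38, 1027/38) → W = -5336/19
  (211/25, 1577/25) → W = -16292/25
  (0, 153/7) → W = -1683/7
  (0, 219/2) → W = -2409/2
The feasible region has finitely many vertices and no improving ray; the maximum is -1683/7 at (0, 153/7).

bounded optimum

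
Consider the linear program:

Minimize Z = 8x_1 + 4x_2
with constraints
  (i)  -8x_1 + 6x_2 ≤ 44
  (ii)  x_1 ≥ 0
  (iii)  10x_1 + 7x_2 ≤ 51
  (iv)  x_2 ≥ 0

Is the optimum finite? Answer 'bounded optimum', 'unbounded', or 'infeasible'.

Vertices and Z = 8x_1 + 4x_2:
  (0, 51/7) → Z = 204/7
  (0, 0) → Z = 0
  (51/10, 0) → Z = 204/5
The feasible region has finitely many vertices and no improving ray; the minimum is 0 at (0, 0).

bounded optimum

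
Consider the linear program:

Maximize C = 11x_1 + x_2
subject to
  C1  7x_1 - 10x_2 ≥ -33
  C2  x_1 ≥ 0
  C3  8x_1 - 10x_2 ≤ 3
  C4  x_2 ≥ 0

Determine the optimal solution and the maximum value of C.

x_1 = 36, x_2 = 57/2, maximum C = 849/2

Corner points and C = 11x_1 + x_2:
  (0, 33/10) → C = 33/10
  (36, 57/2) → C = 849/2
  (0, 0) → C = 0
  (3/8, 0) → C = 33/8

At the optimal vertex, 7x_1 - 10x_2 = -33 and 8x_1 - 10x_2 = 3.
Solving simultaneously gives x_1 = 36, x_2 = 57/2.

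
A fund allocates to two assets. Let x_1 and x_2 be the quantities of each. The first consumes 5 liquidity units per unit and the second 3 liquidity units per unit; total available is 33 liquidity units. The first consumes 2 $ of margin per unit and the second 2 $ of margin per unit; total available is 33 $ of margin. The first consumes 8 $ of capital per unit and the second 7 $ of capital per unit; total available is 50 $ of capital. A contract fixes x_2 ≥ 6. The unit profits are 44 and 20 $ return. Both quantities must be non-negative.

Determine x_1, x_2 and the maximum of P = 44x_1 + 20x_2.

Vertices and P = 44x_1 + 20x_2:
  (0, 50/7) → P = 1000/7
  (0, 6) → P = 120
  (1, 6) → P = 164

The optimum lies where 8x_1 + 7x_2 = 50 and x_2 = 6.
Solving simultaneously gives x_1 = 1, x_2 = 6.

x_1 = 1, x_2 = 6, maximum P = 164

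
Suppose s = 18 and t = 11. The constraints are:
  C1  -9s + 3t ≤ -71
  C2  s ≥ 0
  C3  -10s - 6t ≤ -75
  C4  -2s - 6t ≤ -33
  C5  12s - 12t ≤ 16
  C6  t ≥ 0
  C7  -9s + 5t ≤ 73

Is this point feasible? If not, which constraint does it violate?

not feasible — violates C5

Constraint C5: 12s - 12t = 84, which is not ≤ 16. All other constraints are satisfied.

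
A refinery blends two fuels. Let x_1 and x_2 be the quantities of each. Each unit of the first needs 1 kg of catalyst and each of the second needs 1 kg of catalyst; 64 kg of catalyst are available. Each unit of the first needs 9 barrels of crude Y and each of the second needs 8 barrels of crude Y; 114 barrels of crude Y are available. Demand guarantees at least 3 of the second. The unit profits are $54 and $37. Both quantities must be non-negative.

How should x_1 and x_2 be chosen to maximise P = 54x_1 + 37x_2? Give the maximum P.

x_1 = 10, x_2 = 3, maximum P = 651

Corner points and P = 54x_1 + 37x_2:
  (0, 57/4) → P = 2109/4
  (0, 3) → P = 111
  (10, 3) → P = 651

The optimum lies where 9x_1 + 8x_2 = 114 and x_2 = 3.
Solving simultaneously gives x_1 = 10, x_2 = 3.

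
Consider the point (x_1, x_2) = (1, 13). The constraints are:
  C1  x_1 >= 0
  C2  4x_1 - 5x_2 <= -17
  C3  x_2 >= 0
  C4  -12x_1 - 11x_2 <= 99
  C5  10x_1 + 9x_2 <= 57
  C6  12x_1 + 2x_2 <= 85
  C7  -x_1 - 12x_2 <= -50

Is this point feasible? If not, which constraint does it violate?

not feasible — violates C5

Constraint C5: 10x_1 + 9x_2 = 127, which is not ≤ 57. All other constraints are satisfied.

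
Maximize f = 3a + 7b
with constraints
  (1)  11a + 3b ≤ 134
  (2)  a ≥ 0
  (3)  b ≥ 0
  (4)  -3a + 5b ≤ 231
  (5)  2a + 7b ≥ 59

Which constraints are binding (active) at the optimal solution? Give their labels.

(1) and (2)

Corner points and f = 3a + 7b:
  (0, 134/3) → f = 938/3
  (761/71, 381/71) → f = 4950/71
  (0, 59/7) → f = 59

The maximum is at (0, 134/3). Substituting into each constraint, equality holds for (1) and (2); the remaining constraints have slack.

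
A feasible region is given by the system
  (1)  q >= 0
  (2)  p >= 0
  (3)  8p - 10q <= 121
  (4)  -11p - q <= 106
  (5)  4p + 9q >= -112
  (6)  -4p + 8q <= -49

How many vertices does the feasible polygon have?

3

Intersecting each pair of boundary lines and keeping only the points that satisfy every inequality leaves:
  (121/8, 0)
  (49/4, 0)
  (239/12, 23/6)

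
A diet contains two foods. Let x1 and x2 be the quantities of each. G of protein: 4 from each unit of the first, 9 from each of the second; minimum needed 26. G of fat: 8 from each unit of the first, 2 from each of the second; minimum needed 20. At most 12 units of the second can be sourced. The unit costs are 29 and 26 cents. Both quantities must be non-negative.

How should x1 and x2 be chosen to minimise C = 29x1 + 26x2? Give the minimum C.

x1 = 2, x2 = 2, minimum C = 110

Vertices and C = 29x1 + 26x2:
  (0, 10) → C = 260
  (0, 12) → C = 312
  (13/2, 0) → C = 377/2
  (2, 2) → C = 110
The feasible region is unbounded (it extends along (1, 0)), but C strictly increases along every unbounded feasible direction, so there is no improving ray and the minimum is attained at a vertex.

The optimum lies where 4x1 + 9x2 = 26 and 8x1 + 2x2 = 20.
Solving simultaneously gives x1 = 2, x2 = 2.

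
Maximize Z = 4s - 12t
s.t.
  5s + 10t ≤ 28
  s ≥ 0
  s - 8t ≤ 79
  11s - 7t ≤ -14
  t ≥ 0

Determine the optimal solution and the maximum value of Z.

s = 0, t = 2, maximum Z = -24

Extreme points and Z = 4s - 12t:
  (0, 14/5) → Z = -168/5
  (56/145, 378/145) → Z = -4312/145
  (0, 2) → Z = -24

At the optimal vertex, s = 0 and 11s - 7t = -14.
Solving simultaneously gives s = 0, t = 2.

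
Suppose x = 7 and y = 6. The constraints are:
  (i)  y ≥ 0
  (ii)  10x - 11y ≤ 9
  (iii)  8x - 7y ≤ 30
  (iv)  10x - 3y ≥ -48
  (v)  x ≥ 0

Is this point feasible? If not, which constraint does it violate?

(i): 6 ≥ 0 ✓
(ii): 4 ≤ 9 ✓
(iii): 14 ≤ 30 ✓
(iv): 52 ≥ -48 ✓
(v): 7 ≥ 0 ✓

feasible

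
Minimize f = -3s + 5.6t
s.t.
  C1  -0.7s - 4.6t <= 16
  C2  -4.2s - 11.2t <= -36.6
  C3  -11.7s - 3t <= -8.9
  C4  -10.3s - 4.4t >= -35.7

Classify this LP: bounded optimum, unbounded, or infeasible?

Corner points and f = -3s + 5.6t:
  (-253/2961, 3257/987) → f = 92461/4935
  (2985/1211, 2838/1211) → f = 34689/6055
  (-3397/1029, 16301/1029) → f = 507383/5145
The feasible region has finitely many vertices and no improving ray; the minimum is 34689/6055 at (2985/1211, 2838/1211).

bounded optimum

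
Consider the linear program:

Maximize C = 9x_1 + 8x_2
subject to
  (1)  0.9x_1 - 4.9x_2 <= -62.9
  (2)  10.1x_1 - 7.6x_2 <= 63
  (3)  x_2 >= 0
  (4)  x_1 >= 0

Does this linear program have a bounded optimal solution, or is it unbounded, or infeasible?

From the feasible point (78674/4265, 69199/4265), moving in the direction (0, 1) keeps every constraint satisfied while C increases without bound.

unbounded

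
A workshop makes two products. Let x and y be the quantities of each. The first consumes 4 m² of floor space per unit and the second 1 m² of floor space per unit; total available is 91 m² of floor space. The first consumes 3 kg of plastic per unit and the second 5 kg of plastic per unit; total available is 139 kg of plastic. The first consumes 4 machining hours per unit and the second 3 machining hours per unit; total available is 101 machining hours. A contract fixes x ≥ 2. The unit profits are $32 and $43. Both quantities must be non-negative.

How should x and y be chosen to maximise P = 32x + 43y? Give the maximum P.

x = 8, y = 23, maximum P = 1245

The optimum lies where 3x + 5y = 139 and 4x + 3y = 101.
Solving simultaneously gives x = 8, y = 23.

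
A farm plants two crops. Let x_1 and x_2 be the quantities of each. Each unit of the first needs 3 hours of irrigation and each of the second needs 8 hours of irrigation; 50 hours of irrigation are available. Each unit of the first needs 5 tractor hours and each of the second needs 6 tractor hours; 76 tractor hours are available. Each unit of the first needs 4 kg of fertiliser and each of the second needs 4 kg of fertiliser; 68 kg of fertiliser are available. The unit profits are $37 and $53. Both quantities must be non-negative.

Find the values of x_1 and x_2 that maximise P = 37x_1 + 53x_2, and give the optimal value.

x_1 = 14, x_2 = 1, maximum P = 571

Vertices and P = 37x_1 + 53x_2:
  (0, 0) → P = 0
  (0, 25/4) → P = 1325/4
  (76/5, 0) → P = 2812/5
  (14, 1) → P = 571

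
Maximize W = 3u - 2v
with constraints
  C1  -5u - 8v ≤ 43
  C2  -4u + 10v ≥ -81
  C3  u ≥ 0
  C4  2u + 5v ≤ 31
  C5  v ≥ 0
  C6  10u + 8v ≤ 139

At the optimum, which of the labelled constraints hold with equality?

Feasible corners and W = 3u - 2v:
  (0, 31/5) → W = -62/5
  (0, 0) → W = 0
  (447/34, 16/17) → W = 1277/34
  (139/10, 0) → W = 417/10

The maximum is at (139/10, 0). Substituting into each constraint, equality holds for C5 and C6; the remaining constraints have slack.

C5 and C6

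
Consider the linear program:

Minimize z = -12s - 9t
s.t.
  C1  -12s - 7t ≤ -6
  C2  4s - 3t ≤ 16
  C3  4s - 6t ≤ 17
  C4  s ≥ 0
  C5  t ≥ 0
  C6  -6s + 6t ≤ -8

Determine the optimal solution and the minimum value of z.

s = 12, t = 32/3, minimum z = -240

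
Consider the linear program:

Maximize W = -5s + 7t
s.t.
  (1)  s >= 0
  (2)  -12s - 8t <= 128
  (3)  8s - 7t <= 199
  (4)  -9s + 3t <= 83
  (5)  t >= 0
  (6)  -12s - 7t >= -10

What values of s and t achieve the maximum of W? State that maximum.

s = 0, t = 10/7, maximum W = 10

Corner points and W = -5s + 7t:
  (0, 0) → W = 0
  (0, 10/7) → W = 10
  (5/6, 0) → W = -25/6

The binding constraints are s = 0 and -12s - 7t = -10.
Solving simultaneously gives s = 0, t = 10/7.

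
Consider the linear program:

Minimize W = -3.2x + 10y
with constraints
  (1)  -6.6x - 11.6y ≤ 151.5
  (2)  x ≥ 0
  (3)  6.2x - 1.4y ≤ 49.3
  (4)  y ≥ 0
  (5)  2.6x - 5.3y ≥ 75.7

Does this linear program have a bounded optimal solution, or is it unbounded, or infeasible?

infeasible

The boundaries -6.6x - 11.6y = 151.5 and 6.2x - 1.4y = 49.3 meet at (17989/4058, -31617/2029), but that point violates y ≥ 0. Every candidate vertex is excluded by some other constraint, so the feasible region is empty.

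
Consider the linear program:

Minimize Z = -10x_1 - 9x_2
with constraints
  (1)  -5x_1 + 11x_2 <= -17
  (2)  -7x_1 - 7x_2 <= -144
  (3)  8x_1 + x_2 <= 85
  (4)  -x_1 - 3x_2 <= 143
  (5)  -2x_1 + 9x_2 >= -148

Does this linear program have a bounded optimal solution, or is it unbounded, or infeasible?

The boundaries -5x_1 + 11x_2 = -17 and -7x_1 - 7x_2 = -144 meet at (1703/112, 601/112), but that point violates 8x_1 + x_2 ≤ 85. Every candidate vertex is excluded by some other constraint, so the feasible region is empty.

infeasible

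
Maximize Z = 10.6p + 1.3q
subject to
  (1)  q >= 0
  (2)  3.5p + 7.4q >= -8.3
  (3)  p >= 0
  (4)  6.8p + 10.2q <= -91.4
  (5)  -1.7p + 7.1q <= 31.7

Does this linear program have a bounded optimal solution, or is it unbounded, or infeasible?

The boundaries q = 0 and p = 0 meet at (0, 0), but that point violates 6.8p + 10.2q ≤ -91.4. Every candidate vertex is excluded by some other constraint, so the feasible region is empty.

infeasible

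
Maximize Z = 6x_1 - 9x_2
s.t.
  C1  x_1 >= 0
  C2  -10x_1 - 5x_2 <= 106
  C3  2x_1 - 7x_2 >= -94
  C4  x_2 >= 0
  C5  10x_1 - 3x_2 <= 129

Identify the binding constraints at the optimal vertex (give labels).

C4 and C5

Feasible corners and Z = 6x_1 - 9x_2:
  (0, 94/7) → Z = -846/7
  (0, 0) → Z = 0
  (1185/64, 599/32) → Z = -459/8
  (129/10, 0) → Z = 387/5

The maximum is at (129/10, 0). Substituting into each constraint, equality holds for C4 and C5; the remaining constraints have slack.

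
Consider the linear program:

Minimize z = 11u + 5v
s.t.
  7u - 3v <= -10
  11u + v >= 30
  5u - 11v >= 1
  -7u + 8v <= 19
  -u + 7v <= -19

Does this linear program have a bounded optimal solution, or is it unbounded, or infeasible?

The boundaries 7u - 3v = -10 and -u + 7v = -19 meet at (-127/46, -143/46), but that point violates 11u + v ≥ 30. Every candidate vertex is excluded by some other constraint, so the feasible region is empty.

infeasible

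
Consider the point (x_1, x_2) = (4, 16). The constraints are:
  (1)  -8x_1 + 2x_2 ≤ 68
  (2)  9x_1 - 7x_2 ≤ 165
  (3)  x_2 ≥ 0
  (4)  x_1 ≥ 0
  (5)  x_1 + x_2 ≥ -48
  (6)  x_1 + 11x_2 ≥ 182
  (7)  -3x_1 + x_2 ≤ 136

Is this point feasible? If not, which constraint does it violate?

Constraint (6): x_1 + 11x_2 = 180, which is not ≥ 182. All other constraints are satisfied.

not feasible — violates (6)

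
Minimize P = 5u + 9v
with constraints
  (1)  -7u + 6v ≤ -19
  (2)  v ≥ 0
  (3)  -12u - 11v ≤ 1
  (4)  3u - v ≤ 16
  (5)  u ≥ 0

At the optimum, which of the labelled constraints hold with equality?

Feasible corners and P = 5u + 9v:
  (19/7, 0) → P = 95/7
  (7, 5) → P = 80
  (16/3, 0) → P = 80/3

The minimum is at (19/7, 0). Substituting into each constraint, equality holds for (1) and (2); the remaining constraints have slack.

(1) and (2)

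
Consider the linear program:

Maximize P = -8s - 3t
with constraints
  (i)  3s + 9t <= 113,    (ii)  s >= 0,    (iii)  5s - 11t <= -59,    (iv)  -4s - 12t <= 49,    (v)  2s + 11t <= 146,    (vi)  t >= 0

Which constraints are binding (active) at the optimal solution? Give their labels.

Corner points and P = -8s - 3t:
  (0, 113/9) → P = -113/3
  (356/39, 371/39) → P = -3961/39
  (0, 59/11) → P = -177/11

The maximum is at (0, 59/11). Substituting into each constraint, equality holds for (ii) and (iii); the remaining constraints have slack.

(ii) and (iii)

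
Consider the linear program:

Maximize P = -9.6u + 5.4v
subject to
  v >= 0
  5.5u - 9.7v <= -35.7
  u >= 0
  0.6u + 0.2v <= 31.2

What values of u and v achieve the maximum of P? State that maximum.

Feasible corners and P = -9.6u + 5.4v:
  (0, 357/97) → P = 9639/485
  (14775/346, 9651/346) → P = -448623/1730
  (0, 156) → P = 4212/5

The binding constraints are u = 0 and 0.6u + 0.2v = 31.2.
Solving simultaneously gives u = 0, v = 156.

u = 0, v = 156, maximum P = 842.4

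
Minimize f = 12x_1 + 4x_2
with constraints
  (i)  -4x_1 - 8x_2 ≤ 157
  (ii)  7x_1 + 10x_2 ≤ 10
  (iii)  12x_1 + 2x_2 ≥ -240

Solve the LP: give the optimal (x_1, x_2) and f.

x_1 = -73/4, x_2 = -21/2, minimum f = -261

Corner points and f = 12x_1 + 4x_2:
  (825/8, -1139/16) → f = 3811/4
  (-73/4, -21/2) → f = -261
  (-1210/53, 900/53) → f = -10920/53

The optimum lies where -4x_1 - 8x_2 = 157 and 12x_1 + 2x_2 = -240.
Solving simultaneously gives x_1 = -73/4, x_2 = -21/2.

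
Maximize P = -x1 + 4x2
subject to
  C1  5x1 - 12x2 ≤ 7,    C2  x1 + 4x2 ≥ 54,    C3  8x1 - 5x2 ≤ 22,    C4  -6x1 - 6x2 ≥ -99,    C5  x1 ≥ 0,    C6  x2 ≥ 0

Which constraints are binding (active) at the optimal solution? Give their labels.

Feasible corners and P = -x1 + 4x2:
  (4, 25/2) → P = 46
  (0, 27/2) → P = 54
  (0, 33/2) → P = 66

The maximum is at (0, 33/2). Substituting into each constraint, equality holds for C4 and C5; the remaining constraints have slack.

C4 and C5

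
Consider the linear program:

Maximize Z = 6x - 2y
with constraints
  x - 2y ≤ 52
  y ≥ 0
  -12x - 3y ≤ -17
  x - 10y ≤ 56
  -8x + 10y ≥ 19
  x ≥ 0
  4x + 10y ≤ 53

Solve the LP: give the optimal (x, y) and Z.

Extreme points and Z = 6x - 2y:
  (113/144, 91/36) → Z = -25/72
  (11/108, 142/27) → Z = -535/54
  (17/6, 25/6) → Z = 26/3

The binding constraints are -8x + 10y = 19 and 4x + 10y = 53.
Solving simultaneously gives x = 17/6, y = 25/6.

x = 17/6, y = 25/6, maximum Z = 26/3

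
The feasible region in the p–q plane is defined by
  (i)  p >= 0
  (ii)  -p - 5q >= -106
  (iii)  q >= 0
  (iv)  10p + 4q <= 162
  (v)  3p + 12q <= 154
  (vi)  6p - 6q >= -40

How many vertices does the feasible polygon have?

The feasible vertices (each the meet of two boundaries and inside every other half-plane) are:
  (0, 0)
  (0, 20/3)
  (81/5, 0)
  (332/27, 527/54)
  (74/15, 58/5)

5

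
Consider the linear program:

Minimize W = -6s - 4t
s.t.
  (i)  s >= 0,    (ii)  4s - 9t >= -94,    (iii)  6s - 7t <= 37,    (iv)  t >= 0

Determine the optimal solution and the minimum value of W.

Extreme points and W = -6s - 4t:
  (0, 94/9) → W = -376/9
  (0, 0) → W = 0
  (991/26, 356/13) → W = -4397/13
  (37/6, 0) → W = -37

At the optimal vertex, 4s - 9t = -94 and 6s - 7t = 37.
Solving simultaneously gives s = 991/26, t = 356/13.

s = 991/26, t = 356/13, minimum W = -4397/13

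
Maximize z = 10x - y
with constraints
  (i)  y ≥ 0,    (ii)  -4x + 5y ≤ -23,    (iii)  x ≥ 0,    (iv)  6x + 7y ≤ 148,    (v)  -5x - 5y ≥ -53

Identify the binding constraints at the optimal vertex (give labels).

(i) and (v)

Vertices and z = 10x - y:
  (23/4, 0) → z = 115/2
  (53/5, 0) → z = 106
  (76/9, 97/45) → z = 3703/45

The maximum is at (53/5, 0). Substituting into each constraint, equality holds for (i) and (v); the remaining constraints have slack.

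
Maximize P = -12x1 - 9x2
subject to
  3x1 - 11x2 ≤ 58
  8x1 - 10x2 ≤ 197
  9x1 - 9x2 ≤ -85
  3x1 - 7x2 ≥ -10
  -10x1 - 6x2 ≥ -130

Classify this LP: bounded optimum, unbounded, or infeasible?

Feasible corners and P = -12x1 - 9x2:
  (-1457/72, -259/24) → P = 8159/24
  (-43, -17) → P = 669
  (-505/36, -55/12) → P = 2515/12
The feasible region has finitely many vertices and no improving ray; the maximum is 669 at (-43, -17).

bounded optimum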